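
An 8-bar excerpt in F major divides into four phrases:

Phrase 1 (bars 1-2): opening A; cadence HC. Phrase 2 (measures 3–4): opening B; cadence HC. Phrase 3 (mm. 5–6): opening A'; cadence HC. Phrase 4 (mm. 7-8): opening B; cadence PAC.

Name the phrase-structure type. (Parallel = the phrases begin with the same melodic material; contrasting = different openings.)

parallel double period

Four phrases in two halves: the first half (measures 1-4) ends with a half cadence, the second (measures 5–8) with a perfect authentic cadence — a large antecedent–consequent pair, i.e. a double period.
Phrase 3 begins with the same material as phrase 1, making it parallel.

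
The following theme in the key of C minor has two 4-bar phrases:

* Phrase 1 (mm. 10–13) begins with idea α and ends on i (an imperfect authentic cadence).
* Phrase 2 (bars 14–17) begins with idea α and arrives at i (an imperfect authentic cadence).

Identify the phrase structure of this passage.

repeated phrase

Both phrases have the same opening (α) and the same cadence (imperfect authentic cadence): the second is a restatement, not a consequent, so this is a repeated phrase rather than a period.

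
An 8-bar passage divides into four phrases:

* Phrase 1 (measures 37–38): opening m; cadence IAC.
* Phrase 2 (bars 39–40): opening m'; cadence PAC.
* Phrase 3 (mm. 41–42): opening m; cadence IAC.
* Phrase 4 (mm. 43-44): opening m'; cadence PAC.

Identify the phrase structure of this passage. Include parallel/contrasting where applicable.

repeated period

The cadence pattern IAC–PAC–IAC–PAC is weak–strong twice, and phrases 3–4 restate phrases 1–2: a period heard twice, not a double period (which would end weakly at phrase 2).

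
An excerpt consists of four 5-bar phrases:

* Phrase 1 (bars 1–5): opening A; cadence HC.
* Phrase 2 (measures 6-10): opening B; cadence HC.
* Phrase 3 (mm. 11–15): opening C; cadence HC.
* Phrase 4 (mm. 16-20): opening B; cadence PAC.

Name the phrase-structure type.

Four phrases in two halves: the first half (bars 1-10) ends with a half cadence, the second (mm. 11–20) with a perfect authentic cadence — a large antecedent–consequent pair, i.e. a double period.
Phrase 3 begins with different material from phrase 1, making it contrasting.

contrasting double period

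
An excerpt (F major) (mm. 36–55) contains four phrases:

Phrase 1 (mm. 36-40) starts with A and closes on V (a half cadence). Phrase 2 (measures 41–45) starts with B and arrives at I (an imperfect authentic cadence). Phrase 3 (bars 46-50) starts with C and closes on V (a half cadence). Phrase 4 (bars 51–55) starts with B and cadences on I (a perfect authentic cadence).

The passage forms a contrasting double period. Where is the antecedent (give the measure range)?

In a double period the four phrases pair into a large antecedent (phrases 1–2, ending imperfect authentic cadence) and a large consequent (phrases 3–4, ending perfect authentic cadence). The antecedent spans bars 36–45.

measures 36–45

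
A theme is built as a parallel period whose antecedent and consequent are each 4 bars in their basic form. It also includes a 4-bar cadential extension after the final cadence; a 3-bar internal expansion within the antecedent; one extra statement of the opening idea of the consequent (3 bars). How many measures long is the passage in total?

Basic parallel period: 4 + 4 = 8 bars.
8 (basic form) + 4 (cadential extension) + 3 (internal expansion) + 3 (extra statement) = 18.

18 measures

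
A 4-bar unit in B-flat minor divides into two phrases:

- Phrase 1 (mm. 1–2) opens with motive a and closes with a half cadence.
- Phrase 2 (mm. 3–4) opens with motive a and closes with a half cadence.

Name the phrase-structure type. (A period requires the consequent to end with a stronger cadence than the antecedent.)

Both phrases have the same opening (a) and the same cadence (half cadence): the second is a restatement, not a consequent, so this is a repeated phrase rather than a period.

repeated phrase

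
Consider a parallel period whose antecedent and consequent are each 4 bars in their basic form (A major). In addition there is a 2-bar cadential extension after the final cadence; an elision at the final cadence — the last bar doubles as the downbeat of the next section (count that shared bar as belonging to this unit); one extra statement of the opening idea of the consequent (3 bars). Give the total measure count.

13 measures

Basic parallel period: 4 + 4 = 8 bars.
8 (basic form) + 2 (cadential extension) + 3 (extra statement) = 13.
The elision shares a bar with the next section but does not change this unit's count.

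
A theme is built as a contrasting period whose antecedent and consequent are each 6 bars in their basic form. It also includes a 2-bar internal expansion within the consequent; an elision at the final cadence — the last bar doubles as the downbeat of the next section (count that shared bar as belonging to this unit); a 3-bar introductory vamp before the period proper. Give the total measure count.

17 measures

Basic contrasting period: 6 + 6 = 12 bars.
12 (basic form) + 2 (internal expansion) + 3 (introduction) = 17.
The elision shares a bar with the next section but does not change this unit's count.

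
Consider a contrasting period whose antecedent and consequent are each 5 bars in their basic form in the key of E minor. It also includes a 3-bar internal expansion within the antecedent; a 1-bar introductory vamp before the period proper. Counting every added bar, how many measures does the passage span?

14 measures

Basic contrasting period: 5 + 5 = 10 bars.
10 (basic form) + 3 (internal expansion) + 1 (introduction) = 14.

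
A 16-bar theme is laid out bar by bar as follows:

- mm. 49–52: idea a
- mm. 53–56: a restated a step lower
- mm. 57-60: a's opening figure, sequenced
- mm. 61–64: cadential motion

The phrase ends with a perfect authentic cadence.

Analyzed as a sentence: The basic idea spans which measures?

measures 49–52

The presentation of a sentence is the basic idea (mm. 49-52) plus its repetition (mm. 53-56); the basic idea is therefore mm. 49–52.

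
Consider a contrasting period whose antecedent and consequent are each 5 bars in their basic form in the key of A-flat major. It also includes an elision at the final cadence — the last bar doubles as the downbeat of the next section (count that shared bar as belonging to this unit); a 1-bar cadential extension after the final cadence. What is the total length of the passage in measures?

Basic contrasting period: 5 + 5 = 10 bars.
10 (basic form) + 1 (cadential extension) = 11.
The elision shares a bar with the next section but does not change this unit's count.

11 measures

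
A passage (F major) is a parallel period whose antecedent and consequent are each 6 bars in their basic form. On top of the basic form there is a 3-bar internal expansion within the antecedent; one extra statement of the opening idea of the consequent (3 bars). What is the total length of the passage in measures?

Basic parallel period: 6 + 6 = 12 bars.
12 (basic form) + 3 (internal expansion) + 3 (extra statement) = 18.

18 measures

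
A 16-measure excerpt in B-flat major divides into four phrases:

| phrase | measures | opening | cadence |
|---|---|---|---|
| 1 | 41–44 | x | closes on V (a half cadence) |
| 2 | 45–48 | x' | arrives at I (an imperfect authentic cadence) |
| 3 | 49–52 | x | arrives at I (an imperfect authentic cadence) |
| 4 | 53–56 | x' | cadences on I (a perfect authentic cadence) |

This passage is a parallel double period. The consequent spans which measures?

measures 49–56

In a double period the four phrases pair into a large antecedent (phrases 1–2, ending imperfect authentic cadence) and a large consequent (phrases 3–4, ending perfect authentic cadence). The consequent spans bars 49–56.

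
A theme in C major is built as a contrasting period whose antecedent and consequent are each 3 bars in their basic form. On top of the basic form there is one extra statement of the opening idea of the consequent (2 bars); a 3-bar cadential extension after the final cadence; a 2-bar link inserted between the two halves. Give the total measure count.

Basic contrasting period: 3 + 3 = 6 bars.
6 (basic form) + 2 (extra statement) + 3 (cadential extension) + 2 (link) = 13.

13 measures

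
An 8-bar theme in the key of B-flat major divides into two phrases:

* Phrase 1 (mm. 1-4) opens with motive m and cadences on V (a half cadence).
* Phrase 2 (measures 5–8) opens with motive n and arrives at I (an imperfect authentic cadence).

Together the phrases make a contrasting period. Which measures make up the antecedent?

The phrase ending with the weaker cadence (half cadence) is the antecedent; the one ending more conclusively (imperfect authentic cadence) is the consequent. The antecedent is measures 1–4.

measures 1–4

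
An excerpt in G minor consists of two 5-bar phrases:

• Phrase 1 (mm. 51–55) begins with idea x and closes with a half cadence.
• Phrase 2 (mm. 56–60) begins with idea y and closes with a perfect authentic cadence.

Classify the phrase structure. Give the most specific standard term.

Phrase 1 ends with a half cadence (weaker) and phrase 2 with a perfect authentic cadence (stronger): antecedent + consequent = a period.
The two phrases open with different material (x / y), so the period is contrasting.

contrasting period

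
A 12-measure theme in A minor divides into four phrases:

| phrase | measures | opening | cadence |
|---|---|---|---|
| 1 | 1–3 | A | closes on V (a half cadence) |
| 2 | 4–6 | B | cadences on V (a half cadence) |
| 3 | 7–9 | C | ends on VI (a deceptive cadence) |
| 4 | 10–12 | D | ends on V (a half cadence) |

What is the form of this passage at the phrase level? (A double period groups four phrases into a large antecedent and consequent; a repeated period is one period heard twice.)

Phrase 4 ends with a half cadence, no stronger than phrase 2's half cadence, so the four phrases do not form a double period; nor do phrases 3–4 duplicate 1–2, so it is not a repeated period. With no phrase reaching a conclusive cadence, the passage is a phrase group.

phrase group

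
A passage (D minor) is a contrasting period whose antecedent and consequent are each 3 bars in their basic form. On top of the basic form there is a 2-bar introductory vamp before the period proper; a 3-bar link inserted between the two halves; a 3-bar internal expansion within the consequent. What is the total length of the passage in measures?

14 measures

Basic contrasting period: 3 + 3 = 6 bars.
6 (basic form) + 2 (introduction) + 3 (link) + 3 (internal expansion) = 14.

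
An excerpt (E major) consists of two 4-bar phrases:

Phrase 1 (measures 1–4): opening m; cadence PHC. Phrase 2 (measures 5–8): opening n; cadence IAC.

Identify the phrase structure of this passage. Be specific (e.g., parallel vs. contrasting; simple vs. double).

contrasting period

Phrase 1 ends with a Phrygian half cadence (weaker) and phrase 2 with an imperfect authentic cadence (stronger): antecedent + consequent = a period.
The two phrases open with different material (m / n), so the period is contrasting.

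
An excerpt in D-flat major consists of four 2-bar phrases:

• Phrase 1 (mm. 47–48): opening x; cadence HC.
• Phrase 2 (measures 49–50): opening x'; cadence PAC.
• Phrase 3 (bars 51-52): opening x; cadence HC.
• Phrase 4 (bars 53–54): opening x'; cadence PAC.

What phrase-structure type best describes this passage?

repeated period

The cadence pattern HC–PAC–HC–PAC is weak–strong twice, and phrases 3–4 restate phrases 1–2: a period heard twice, not a double period (which would end weakly at phrase 2).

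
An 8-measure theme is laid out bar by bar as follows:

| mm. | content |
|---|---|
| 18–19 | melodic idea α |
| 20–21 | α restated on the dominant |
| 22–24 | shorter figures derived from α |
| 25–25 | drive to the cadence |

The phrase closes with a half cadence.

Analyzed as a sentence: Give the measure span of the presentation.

measures 18–21

The presentation of a sentence is the basic idea (mm. 18–19) plus its repetition (measures 20-21); the presentation is therefore mm. 18-21.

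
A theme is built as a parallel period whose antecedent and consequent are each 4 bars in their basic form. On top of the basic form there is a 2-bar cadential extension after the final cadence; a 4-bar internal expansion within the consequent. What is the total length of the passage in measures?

Basic parallel period: 4 + 4 = 8 bars.
8 (basic form) + 2 (cadential extension) + 4 (internal expansion) = 14.

14 measures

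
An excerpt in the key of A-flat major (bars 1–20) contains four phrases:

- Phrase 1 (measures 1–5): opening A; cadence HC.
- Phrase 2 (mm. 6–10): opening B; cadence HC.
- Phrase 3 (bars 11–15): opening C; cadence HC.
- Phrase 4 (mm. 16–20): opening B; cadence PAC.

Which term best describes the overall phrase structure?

Four phrases in two halves: the first half (bars 1-10) ends with a half cadence, the second (bars 11-20) with a perfect authentic cadence — a large antecedent–consequent pair, i.e. a double period.
Phrase 3 begins with different material from phrase 1, making it contrasting.

contrasting double period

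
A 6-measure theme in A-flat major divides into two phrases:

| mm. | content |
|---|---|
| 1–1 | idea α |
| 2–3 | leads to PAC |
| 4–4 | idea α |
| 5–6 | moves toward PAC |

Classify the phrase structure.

Both phrases have the same opening (α) and the same cadence (perfect authentic cadence): the second is a restatement, not a consequent, so this is a repeated phrase rather than a period.

repeated phrase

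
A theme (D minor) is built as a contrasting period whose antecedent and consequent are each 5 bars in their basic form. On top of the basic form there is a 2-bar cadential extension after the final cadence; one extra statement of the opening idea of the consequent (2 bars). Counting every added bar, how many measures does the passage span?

Basic contrasting period: 5 + 5 = 10 bars.
10 (basic form) + 2 (cadential extension) + 2 (extra statement) = 14.

14 measures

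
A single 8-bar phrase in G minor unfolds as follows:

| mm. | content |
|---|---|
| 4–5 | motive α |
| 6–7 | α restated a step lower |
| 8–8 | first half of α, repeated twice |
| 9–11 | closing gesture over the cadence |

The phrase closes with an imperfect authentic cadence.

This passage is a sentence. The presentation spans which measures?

measures 4–7

The presentation of a sentence is the basic idea (bars 4–5) plus its repetition (measures 6-7); the presentation is therefore bars 4-7.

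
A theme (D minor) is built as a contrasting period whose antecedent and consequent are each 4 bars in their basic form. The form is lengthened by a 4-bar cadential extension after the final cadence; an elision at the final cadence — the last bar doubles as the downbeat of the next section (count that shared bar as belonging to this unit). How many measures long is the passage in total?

Basic contrasting period: 4 + 4 = 8 bars.
8 (basic form) + 4 (cadential extension) = 12.
The elision shares a bar with the next section but does not change this unit's count.

12 measures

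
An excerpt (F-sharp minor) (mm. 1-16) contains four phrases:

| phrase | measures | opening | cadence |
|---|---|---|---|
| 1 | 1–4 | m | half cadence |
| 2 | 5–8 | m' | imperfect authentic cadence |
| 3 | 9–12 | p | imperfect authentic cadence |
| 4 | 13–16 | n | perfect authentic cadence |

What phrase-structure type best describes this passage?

Four phrases in two halves: the first half (mm. 1-8) ends with an imperfect authentic cadence, the second (measures 9–16) with a perfect authentic cadence — a large antecedent–consequent pair, i.e. a double period.
Phrase 3 begins with different material from phrase 1, making it contrasting.

contrasting double period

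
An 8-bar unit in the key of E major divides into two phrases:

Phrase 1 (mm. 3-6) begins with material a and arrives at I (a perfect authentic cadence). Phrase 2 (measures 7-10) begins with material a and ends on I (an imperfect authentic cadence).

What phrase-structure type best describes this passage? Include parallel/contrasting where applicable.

phrase group

The second phrase closes with an imperfect authentic cadence, which is not stronger than the first phrase's perfect authentic cadence; without a weak→strong cadential pair there is no antecedent–consequent relationship, so this is a phrase group rather than a period.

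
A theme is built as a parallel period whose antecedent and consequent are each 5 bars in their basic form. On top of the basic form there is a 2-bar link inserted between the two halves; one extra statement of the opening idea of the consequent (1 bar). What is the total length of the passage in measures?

13 measures

Basic parallel period: 5 + 5 = 10 bars.
10 (basic form) + 2 (link) + 1 (extra statement) = 13.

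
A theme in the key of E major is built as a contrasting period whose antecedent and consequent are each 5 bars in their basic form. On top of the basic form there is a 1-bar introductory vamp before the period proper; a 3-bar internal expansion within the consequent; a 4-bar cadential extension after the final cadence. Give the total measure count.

Basic contrasting period: 5 + 5 = 10 bars.
10 (basic form) + 1 (introduction) + 3 (internal expansion) + 4 (cadential extension) = 18.

18 measures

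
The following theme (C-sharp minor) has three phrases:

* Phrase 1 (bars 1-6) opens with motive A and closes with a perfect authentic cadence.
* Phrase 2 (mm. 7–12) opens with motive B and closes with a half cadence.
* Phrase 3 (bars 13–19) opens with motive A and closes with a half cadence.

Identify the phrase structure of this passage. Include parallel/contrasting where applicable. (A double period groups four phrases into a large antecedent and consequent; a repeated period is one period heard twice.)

phrase group

The final phrase closes with a half cadence, which is not stronger than the preceding half cadence; the 3 phrases lack an overall antecedent–consequent design and so form a phrase group.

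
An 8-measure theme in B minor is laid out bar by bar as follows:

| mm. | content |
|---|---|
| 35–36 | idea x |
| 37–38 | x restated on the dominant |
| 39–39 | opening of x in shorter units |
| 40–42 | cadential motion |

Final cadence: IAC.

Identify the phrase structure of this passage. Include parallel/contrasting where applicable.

sentence

Basic idea (mm. 35-36) + its repetition (bars 37–38) form the presentation; fragmentation and cadence (measures 39–42) form the continuation — the 8-bar whole is a sentence.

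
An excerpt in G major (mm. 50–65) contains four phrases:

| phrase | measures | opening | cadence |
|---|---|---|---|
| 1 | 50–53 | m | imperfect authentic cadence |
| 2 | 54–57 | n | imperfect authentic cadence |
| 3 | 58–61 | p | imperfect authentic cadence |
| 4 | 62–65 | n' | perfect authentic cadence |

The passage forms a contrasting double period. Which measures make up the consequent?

measures 58–65

In a double period the first pair of phrases (ending imperfect authentic cadence) is the large antecedent and the second pair (ending perfect authentic cadence) is the large consequent; the consequent is measures 58–65.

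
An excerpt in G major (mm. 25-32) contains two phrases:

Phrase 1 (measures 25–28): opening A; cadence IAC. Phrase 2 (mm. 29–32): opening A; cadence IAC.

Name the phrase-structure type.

Both phrases have the same opening (A) and the same cadence (imperfect authentic cadence): the second is a restatement, not a consequent, so this is a repeated phrase rather than a period.

repeated phrase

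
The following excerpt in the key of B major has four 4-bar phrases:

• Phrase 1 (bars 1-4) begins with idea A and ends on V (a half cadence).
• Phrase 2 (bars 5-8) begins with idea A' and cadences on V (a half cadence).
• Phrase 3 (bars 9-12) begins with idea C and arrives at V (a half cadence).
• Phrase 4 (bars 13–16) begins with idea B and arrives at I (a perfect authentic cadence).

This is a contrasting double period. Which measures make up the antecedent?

In a double period the first pair of phrases (ending half cadence) is the large antecedent and the second pair (ending perfect authentic cadence) is the large consequent; the antecedent is measures 1–8.

measures 1–8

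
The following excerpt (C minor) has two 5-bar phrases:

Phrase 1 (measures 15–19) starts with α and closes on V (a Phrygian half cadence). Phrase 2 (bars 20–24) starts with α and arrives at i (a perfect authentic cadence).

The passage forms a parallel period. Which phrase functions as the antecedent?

phrase 1

The phrase ending with the weaker cadence (Phrygian half cadence) is the antecedent; the one ending more conclusively (perfect authentic cadence) is the consequent. The antecedent is phrase 1.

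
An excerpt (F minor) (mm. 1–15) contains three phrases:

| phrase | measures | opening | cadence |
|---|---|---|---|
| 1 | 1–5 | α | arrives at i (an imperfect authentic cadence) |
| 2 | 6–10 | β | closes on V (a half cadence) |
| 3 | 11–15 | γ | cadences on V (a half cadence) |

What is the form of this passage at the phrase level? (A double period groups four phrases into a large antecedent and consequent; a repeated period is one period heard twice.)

The final phrase closes with a half cadence, which is not stronger than the preceding half cadence; the 3 phrases lack an overall antecedent–consequent design and so form a phrase group.

phrase group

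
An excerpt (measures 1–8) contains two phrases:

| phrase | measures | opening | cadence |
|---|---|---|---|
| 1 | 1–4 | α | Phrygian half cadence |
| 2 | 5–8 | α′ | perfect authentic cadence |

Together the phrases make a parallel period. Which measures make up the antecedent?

measures 1–4

The phrase ending with the weaker cadence (Phrygian half cadence) is the antecedent; the one ending more conclusively (perfect authentic cadence) is the consequent. The antecedent is measures 1–4.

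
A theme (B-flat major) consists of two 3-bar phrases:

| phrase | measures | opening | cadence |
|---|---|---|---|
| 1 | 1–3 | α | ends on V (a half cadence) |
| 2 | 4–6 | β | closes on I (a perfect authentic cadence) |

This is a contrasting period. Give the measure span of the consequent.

measures 4–6

The phrase ending with the weaker cadence (half cadence) is the antecedent; the one ending more conclusively (perfect authentic cadence) is the consequent. The consequent is measures 4–6.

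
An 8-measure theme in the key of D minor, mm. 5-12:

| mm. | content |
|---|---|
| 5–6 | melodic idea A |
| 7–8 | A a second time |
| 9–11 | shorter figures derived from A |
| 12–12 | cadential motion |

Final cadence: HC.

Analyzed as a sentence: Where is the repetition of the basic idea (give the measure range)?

measures 7–8

The presentation of a sentence is the basic idea (mm. 5–6) plus its repetition (mm. 7–8); the repetition of the basic idea is therefore measures 7–8.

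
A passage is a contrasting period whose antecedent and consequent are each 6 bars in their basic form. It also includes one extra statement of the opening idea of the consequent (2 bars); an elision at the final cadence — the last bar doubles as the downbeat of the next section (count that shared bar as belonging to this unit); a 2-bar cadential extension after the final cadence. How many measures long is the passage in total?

Basic contrasting period: 6 + 6 = 12 bars.
12 (basic form) + 2 (extra statement) + 2 (cadential extension) = 16.
The elision shares a bar with the next section but does not change this unit's count.

16 measures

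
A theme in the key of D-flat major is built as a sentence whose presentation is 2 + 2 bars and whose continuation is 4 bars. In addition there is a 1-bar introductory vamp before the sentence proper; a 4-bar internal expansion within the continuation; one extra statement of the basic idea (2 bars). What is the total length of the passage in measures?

15 measures

Basic sentence: 2 + 2 + 4 = 8 bars.
8 (basic form) + 1 (introduction) + 4 (internal expansion) + 2 (extra statement) = 15.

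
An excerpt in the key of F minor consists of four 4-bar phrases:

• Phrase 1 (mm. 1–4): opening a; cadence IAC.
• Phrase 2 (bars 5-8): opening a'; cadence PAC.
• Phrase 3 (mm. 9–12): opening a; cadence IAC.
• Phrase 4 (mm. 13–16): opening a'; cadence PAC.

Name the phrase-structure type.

repeated period

The cadence pattern IAC–PAC–IAC–PAC is weak–strong twice, and phrases 3–4 restate phrases 1–2: a period heard twice, not a double period (which would end weakly at phrase 2).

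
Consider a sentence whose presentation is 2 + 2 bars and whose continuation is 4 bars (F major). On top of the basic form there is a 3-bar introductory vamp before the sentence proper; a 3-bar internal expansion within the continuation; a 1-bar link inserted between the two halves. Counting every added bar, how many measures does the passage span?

15 measures

Basic sentence: 2 + 2 + 4 = 8 bars.
8 (basic form) + 3 (introduction) + 3 (internal expansion) + 1 (link) = 15.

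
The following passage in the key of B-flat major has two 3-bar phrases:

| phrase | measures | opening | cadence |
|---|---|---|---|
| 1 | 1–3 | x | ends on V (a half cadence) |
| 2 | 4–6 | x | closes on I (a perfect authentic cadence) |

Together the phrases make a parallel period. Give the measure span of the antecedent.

The phrase ending with the weaker cadence (half cadence) is the antecedent; the one ending more conclusively (perfect authentic cadence) is the consequent. The antecedent is measures 1–3.

measures 1–3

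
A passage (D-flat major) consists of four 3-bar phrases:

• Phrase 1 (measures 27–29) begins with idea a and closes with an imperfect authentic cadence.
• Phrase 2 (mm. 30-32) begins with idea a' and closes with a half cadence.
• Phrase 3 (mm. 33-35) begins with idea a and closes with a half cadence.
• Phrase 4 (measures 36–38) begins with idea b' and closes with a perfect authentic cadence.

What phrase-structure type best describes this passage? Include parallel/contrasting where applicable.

Four phrases in two halves: the first half (mm. 27–32) ends with a half cadence, the second (mm. 33–38) with a perfect authentic cadence — a large antecedent–consequent pair, i.e. a double period.
Phrase 3 begins with the same material as phrase 1, making it parallel.

parallel double period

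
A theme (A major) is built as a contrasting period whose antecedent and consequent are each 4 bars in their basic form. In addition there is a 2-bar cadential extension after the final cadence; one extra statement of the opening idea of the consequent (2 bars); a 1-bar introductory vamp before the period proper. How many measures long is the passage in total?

13 measures

Basic contrasting period: 4 + 4 = 8 bars.
8 (basic form) + 2 (cadential extension) + 2 (extra statement) + 1 (introduction) = 13.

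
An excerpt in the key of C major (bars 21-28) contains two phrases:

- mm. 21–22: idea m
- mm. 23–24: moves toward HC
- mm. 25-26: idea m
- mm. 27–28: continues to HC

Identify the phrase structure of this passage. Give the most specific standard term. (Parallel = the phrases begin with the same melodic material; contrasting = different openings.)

repeated phrase

Both phrases have the same opening (m) and the same cadence (half cadence): the second is a restatement, not a consequent, so this is a repeated phrase rather than a period.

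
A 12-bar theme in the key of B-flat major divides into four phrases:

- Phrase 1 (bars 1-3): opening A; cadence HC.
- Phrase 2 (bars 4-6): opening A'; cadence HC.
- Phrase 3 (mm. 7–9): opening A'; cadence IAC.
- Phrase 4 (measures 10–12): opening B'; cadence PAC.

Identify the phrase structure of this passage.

Four phrases in two halves: the first half (mm. 1–6) ends with a half cadence, the second (measures 7-12) with a perfect authentic cadence — a large antecedent–consequent pair, i.e. a double period.
Phrase 3 begins with the same material as phrase 1, making it parallel.

parallel double period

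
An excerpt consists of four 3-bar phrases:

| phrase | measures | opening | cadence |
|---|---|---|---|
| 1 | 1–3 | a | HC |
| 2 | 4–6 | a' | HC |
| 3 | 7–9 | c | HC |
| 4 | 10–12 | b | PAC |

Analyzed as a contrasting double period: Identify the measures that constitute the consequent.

measures 7–12

In a double period the four phrases pair into a large antecedent (phrases 1–2, ending half cadence) and a large consequent (phrases 3–4, ending perfect authentic cadence). The consequent spans measures 7–12.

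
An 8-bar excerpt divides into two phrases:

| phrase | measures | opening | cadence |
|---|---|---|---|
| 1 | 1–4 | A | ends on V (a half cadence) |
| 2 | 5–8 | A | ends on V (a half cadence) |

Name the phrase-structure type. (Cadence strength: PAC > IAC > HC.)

repeated phrase

Both phrases have the same opening (A) and the same cadence (half cadence): the second is a restatement, not a consequent, so this is a repeated phrase rather than a period.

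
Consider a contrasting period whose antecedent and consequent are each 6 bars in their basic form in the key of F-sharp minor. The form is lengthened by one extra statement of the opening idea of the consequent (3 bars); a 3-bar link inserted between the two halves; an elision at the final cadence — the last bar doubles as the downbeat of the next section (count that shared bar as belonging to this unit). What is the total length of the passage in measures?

18 measures

Basic contrasting period: 6 + 6 = 12 bars.
12 (basic form) + 3 (extra statement) + 3 (link) = 18.
The elision shares a bar with the next section but does not change this unit's count.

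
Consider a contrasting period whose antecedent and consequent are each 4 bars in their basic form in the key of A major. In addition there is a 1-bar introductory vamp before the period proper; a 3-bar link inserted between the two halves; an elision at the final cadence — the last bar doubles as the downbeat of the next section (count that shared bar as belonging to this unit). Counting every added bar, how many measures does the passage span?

12 measures

Basic contrasting period: 4 + 4 = 8 bars.
8 (basic form) + 1 (introduction) + 3 (link) = 12.
The elision shares a bar with the next section but does not change this unit's count.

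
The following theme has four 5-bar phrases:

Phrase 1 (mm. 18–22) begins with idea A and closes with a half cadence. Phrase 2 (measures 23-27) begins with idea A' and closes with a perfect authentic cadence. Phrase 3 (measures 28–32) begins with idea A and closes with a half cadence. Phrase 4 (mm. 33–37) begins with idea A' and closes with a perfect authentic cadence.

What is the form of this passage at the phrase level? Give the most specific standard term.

The cadence pattern HC–PAC–HC–PAC is weak–strong twice, and phrases 3–4 restate phrases 1–2: a period heard twice, not a double period (which would end weakly at phrase 2).

repeated period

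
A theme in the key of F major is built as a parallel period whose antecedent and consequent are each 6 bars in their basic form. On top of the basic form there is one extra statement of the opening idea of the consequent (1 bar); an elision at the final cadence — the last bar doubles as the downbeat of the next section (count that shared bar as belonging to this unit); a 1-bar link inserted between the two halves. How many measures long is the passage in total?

14 measures

Basic parallel period: 6 + 6 = 12 bars.
12 (basic form) + 1 (extra statement) + 1 (link) = 14.
The elision shares a bar with the next section but does not change this unit's count.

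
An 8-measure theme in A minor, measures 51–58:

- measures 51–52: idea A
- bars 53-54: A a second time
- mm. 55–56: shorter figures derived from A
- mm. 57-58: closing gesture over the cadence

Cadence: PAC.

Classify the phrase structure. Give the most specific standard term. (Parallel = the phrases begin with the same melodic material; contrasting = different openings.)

sentence

Basic idea (bars 51–52) + its repetition (measures 53–54) form the presentation; fragmentation and cadence (measures 55–58) form the continuation — the 8-bar whole is a sentence.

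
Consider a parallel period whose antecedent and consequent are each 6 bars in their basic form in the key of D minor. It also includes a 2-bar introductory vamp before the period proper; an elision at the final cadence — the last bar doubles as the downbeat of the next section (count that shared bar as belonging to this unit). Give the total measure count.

14 measures

Basic parallel period: 6 + 6 = 12 bars.
12 (basic form) + 2 (introduction) = 14.
The elision shares a bar with the next section but does not change this unit's count.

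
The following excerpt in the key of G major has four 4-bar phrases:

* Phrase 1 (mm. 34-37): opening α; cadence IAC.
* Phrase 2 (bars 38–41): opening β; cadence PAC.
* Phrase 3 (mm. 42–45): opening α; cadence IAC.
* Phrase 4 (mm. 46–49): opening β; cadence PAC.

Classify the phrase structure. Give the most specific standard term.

repeated period

The cadence pattern IAC–PAC–IAC–PAC is weak–strong twice, and phrases 3–4 restate phrases 1–2: a period heard twice, not a double period (which would end weakly at phrase 2).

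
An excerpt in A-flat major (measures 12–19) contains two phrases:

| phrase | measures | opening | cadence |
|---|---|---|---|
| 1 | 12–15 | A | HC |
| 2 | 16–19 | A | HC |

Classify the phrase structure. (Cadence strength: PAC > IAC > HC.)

Both phrases have the same opening (A) and the same cadence (half cadence): the second is a restatement, not a consequent, so this is a repeated phrase rather than a period.

repeated phrase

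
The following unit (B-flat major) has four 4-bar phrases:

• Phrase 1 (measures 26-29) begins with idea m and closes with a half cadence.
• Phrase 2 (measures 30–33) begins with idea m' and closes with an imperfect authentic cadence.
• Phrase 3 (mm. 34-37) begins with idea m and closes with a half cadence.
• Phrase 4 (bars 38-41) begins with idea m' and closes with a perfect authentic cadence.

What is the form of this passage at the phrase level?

parallel double period

Four phrases in two halves: the first half (measures 26-33) ends with an imperfect authentic cadence, the second (mm. 34–41) with a perfect authentic cadence — a large antecedent–consequent pair, i.e. a double period.
Phrase 3 begins with the same material as phrase 1, making it parallel.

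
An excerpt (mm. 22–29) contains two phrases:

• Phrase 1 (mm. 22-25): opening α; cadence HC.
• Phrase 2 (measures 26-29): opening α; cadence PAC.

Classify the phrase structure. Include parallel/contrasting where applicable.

parallel period

Phrase 1 ends with a half cadence (weaker) and phrase 2 with a perfect authentic cadence (stronger): antecedent + consequent = a period.
The two phrases open with the same material (α / α), so the period is parallel.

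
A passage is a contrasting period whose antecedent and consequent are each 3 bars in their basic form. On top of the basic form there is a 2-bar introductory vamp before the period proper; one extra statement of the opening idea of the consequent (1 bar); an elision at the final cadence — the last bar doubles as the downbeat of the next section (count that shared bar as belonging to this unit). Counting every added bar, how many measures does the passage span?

Basic contrasting period: 3 + 3 = 6 bars.
6 (basic form) + 2 (introduction) + 1 (extra statement) = 9.
The elision shares a bar with the next section but does not change this unit's count.

9 measures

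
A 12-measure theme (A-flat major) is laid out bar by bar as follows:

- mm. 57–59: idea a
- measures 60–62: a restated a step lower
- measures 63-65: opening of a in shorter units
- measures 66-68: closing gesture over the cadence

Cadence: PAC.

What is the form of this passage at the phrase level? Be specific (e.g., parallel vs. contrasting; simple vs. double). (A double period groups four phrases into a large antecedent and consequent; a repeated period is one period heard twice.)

Basic idea (bars 57-59) + its repetition (bars 60–62) form the presentation; fragmentation and cadence (mm. 63–68) form the continuation — the 12-bar whole is a sentence.

sentence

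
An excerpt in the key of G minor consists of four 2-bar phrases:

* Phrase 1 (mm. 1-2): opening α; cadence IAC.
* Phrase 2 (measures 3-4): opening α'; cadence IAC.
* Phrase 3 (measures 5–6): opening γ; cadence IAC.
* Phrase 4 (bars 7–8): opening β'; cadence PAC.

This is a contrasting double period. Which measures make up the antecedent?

In a double period the first pair of phrases (ending imperfect authentic cadence) is the large antecedent and the second pair (ending perfect authentic cadence) is the large consequent; the antecedent is measures 1–4.

measures 1–4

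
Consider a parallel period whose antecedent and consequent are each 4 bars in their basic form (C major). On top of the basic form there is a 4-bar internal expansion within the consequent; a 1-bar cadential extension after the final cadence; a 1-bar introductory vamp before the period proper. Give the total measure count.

Basic parallel period: 4 + 4 = 8 bars.
8 (basic form) + 4 (internal expansion) + 1 (cadential extension) + 1 (introduction) = 14.

14 measures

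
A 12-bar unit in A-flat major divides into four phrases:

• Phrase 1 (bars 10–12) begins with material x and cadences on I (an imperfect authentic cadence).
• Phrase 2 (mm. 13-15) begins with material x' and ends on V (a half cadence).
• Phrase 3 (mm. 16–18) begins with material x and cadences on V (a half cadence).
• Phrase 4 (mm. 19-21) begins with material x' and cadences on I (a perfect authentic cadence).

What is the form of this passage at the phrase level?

parallel double period

Four phrases in two halves: the first half (measures 10–15) ends with a half cadence, the second (bars 16-21) with a perfect authentic cadence — a large antecedent–consequent pair, i.e. a double period.
Phrase 3 begins with the same material as phrase 1, making it parallel.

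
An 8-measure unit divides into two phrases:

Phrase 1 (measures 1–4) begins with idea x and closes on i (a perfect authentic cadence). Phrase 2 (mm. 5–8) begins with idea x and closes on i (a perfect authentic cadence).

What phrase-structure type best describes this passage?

repeated phrase

Both phrases have the same opening (x) and the same cadence (perfect authentic cadence): the second is a restatement, not a consequent, so this is a repeated phrase rather than a period.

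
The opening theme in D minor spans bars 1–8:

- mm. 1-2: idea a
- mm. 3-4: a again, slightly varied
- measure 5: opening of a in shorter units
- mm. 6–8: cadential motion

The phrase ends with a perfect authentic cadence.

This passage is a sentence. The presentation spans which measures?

The presentation of a sentence is the basic idea (measures 1–2) plus its repetition (mm. 3-4); the presentation is therefore mm. 1–4.

measures 1–4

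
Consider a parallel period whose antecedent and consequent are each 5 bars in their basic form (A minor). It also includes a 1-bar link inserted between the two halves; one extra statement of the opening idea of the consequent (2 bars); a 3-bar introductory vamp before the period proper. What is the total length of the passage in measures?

Basic parallel period: 5 + 5 = 10 bars.
10 (basic form) + 1 (link) + 2 (extra statement) + 3 (introduction) = 16.

16 measures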